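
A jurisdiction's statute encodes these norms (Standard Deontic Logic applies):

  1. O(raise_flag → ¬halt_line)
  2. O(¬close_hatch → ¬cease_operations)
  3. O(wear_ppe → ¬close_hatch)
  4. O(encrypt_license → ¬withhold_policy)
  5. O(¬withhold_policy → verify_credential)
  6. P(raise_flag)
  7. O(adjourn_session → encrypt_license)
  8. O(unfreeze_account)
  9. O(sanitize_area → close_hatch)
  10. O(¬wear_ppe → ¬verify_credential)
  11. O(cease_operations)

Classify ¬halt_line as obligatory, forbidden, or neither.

Premise 1 is O(raise_flag → ¬halt_line), but O(raise_flag) is not derivable from the premises (the permission P(raise_flag) asserts only ¬O(¬raise_flag), not O(raise_flag)), so it does not yield O(¬halt_line).
No premise or chain of K-axiom applications forces O(¬halt_line), and none forces O(halt_line). So ¬halt_line is neither obligatory nor forbidden under these norms.

Neither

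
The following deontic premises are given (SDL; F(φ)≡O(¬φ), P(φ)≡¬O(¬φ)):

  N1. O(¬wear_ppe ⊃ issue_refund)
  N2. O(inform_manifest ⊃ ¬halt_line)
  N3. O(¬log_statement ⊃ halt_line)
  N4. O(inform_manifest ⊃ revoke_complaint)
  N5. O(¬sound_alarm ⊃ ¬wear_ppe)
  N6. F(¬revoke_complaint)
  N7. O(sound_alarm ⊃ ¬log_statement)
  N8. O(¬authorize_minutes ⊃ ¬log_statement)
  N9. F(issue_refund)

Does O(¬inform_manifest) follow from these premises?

Yes

Premise 9 is F(issue_refund), i.e. O(¬issue_refund).
The contrapositive of premise 1 (O(¬wear_ppe ⊃ issue_refund)) is O(¬issue_refund ⊃ wear_ppe), and O(¬issue_refund) is already established, so O(wear_ppe).
Premise 5, O(¬sound_alarm ⊃ ¬wear_ppe), contraposes to O(wear_ppe ⊃ sound_alarm); with O(wear_ppe) we get O(sound_alarm).
Premise 7 is O(sound_alarm ⊃ ¬log_statement); since O(sound_alarm), deontic closure gives O(¬log_statement).
Premise 3 is O(¬log_statement ⊃ halt_line); since O(¬log_statement), deontic closure gives O(halt_line).
The contrapositive of premise 2 (O(inform_manifest ⊃ ¬halt_line)) is O(halt_line ⊃ ¬inform_manifest), and O(halt_line) is already established, so O(¬inform_manifest).
Premises 4, 6, 8 do not contribute to this derivation.
So O(¬inform_manifest) follows.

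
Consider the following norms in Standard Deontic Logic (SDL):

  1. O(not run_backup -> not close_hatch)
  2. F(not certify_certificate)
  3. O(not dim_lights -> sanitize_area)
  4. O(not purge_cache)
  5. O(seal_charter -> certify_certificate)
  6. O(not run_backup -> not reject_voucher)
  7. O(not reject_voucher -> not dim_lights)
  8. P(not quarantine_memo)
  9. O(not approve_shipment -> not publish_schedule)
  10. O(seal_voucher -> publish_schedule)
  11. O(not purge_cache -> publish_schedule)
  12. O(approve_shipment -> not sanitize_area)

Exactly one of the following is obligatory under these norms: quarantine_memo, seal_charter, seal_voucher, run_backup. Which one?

Premise 4 gives O(not purge_cache).
Applying K to premise 11 (O(not purge_cache -> publish_schedule)) and O(not purge_cache) yields O(publish_schedule).
Premise 9 is O(not approve_shipment -> not publish_schedule); contrapositively O(publish_schedule -> approve_shipment). Since O(publish_schedule) holds, K gives O(approve_shipment).
With premise 12, O(approve_shipment -> not sanitize_area), the K-axiom yields O(not sanitize_area).
Premise 3, O(not dim_lights -> sanitize_area), contraposes to O(not sanitize_area -> dim_lights); with O(not sanitize_area) we get O(dim_lights).
Premise 7, O(not reject_voucher -> not dim_lights), contraposes to O(dim_lights -> reject_voucher); with O(dim_lights) we get O(reject_voucher).
Premise 6 is O(not run_backup -> not reject_voucher); contrapositively O(reject_voucher -> run_backup). Since O(reject_voucher) holds, K gives O(run_backup).
So O(run_backup) holds — run_backup is obligatory. None of the other listed options is made obligatory by any chain of premises.

run_backup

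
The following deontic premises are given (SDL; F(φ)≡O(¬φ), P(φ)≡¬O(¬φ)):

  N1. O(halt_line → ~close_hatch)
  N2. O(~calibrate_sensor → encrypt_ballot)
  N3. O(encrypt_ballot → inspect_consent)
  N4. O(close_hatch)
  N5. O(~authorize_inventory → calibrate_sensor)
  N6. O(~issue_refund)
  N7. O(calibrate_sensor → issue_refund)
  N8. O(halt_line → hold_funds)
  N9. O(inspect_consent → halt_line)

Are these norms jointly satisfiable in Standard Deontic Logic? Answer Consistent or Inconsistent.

Premise 4 states O(close_hatch) outright.
Premise 1, O(halt_line → ~close_hatch), contraposes to O(close_hatch → ~halt_line); with O(close_hatch) we get O(~halt_line).
The contrapositive of premise 9 (O(inspect_consent → halt_line)) is O(~halt_line → ~inspect_consent), and O(~halt_line) is already established, so O(~inspect_consent).
The contrapositive of premise 3 (O(encrypt_ballot → inspect_consent)) is O(~inspect_consent → ~encrypt_ballot), and O(~inspect_consent) is already established, so O(~encrypt_ballot).
The contrapositive of premise 2 (O(~calibrate_sensor → encrypt_ballot)) is O(~encrypt_ballot → calibrate_sensor), and O(~encrypt_ballot) is already established, so O(calibrate_sensor).
Applying K to premise 7 (O(calibrate_sensor → issue_refund)) and O(calibrate_sensor) yields O(issue_refund).
But premise 6 directly asserts O(~issue_refund).
We now have both O(issue_refund) and O(~issue_refund) — issue_refund is simultaneously obligatory and forbidden, violating the D-axiom.

Inconsistent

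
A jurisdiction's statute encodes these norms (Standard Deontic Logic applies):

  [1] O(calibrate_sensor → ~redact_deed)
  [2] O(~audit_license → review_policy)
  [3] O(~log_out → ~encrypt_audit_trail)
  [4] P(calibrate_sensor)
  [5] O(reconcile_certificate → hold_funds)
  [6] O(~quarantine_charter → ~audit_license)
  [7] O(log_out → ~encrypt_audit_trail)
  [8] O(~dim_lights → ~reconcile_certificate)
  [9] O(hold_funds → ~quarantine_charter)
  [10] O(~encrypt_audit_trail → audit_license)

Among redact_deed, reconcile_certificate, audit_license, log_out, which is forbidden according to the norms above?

Premises 7 and 3 are O(log_out → ~encrypt_audit_trail) and O(~log_out → ~encrypt_audit_trail); every ideal world satisfies log_out or ~log_out, so in either case ~encrypt_audit_trail holds — hence O(~encrypt_audit_trail).
Applying K to premise 10 (O(~encrypt_audit_trail → audit_license)) and O(~encrypt_audit_trail) yields O(audit_license).
The contrapositive of premise 6 (O(~quarantine_charter → ~audit_license)) is O(audit_license → quarantine_charter), and O(audit_license) is already established, so O(quarantine_charter).
The contrapositive of premise 9 (O(hold_funds → ~quarantine_charter)) is O(quarantine_charter → ~hold_funds), and O(quarantine_charter) is already established, so O(~hold_funds).
Premise 5 is O(reconcile_certificate → hold_funds); contrapositively O(~hold_funds → ~reconcile_certificate). Since O(~hold_funds) holds, K gives O(~reconcile_certificate).
So O(~reconcile_certificate) holds, i.e. reconcile_certificate is forbidden. None of the other listed options is forbidden under the premises.

reconcile_certificate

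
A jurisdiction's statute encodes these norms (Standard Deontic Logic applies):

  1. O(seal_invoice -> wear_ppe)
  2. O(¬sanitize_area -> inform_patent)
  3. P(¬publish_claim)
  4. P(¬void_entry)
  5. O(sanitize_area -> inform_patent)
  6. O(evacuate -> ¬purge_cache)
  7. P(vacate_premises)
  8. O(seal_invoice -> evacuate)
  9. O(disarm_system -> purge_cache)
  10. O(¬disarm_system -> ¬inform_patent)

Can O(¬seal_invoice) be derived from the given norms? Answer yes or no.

Premises 2 and 5 are O(¬sanitize_area -> inform_patent) and O(sanitize_area -> inform_patent); every ideal world satisfies ¬sanitize_area or sanitize_area, so in either case inform_patent holds — hence O(inform_patent).
Premise 10 is O(¬disarm_system -> ¬inform_patent); contrapositively O(inform_patent -> disarm_system). Since O(inform_patent) holds, K gives O(disarm_system).
From O(disarm_system) and premise 9, O(disarm_system -> purge_cache), we obtain O(purge_cache).
Premise 6 is O(evacuate -> ¬purge_cache); contrapositively O(purge_cache -> ¬evacuate). Since O(purge_cache) holds, K gives O(¬evacuate).
Premise 8, O(seal_invoice -> evacuate), contraposes to O(¬evacuate -> ¬seal_invoice); with O(¬evacuate) we get O(¬seal_invoice).
Premises 1, 3, 4, 7 do not contribute to this derivation.
So O(¬seal_invoice) follows.

Yes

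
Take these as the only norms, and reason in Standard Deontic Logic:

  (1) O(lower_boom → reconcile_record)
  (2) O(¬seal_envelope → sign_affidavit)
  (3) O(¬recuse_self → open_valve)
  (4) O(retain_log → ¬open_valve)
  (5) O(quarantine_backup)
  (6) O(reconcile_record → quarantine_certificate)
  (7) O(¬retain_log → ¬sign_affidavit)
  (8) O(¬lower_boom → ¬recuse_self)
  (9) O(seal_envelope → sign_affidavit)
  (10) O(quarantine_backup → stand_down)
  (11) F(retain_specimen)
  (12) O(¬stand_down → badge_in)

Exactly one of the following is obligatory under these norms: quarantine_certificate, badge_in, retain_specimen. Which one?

By case analysis on ¬seal_envelope: premise 2 gives O(¬seal_envelope → sign_affidavit) and premise 9 gives O(seal_envelope → sign_affidavit), so O(sign_affidavit) either way.
Premise 7, O(¬retain_log → ¬sign_affidavit), contraposes to O(sign_affidavit → retain_log); with O(sign_affidavit) we get O(retain_log).
From O(retain_log) and premise 4, O(retain_log → ¬open_valve), we obtain O(¬open_valve).
The contrapositive of premise 3 (O(¬recuse_self → open_valve)) is O(¬open_valve → recuse_self), and O(¬open_valve) is already established, so O(recuse_self).
Premise 8, O(¬lower_boom → ¬recuse_self), contraposes to O(recuse_self → lower_boom); with O(recuse_self) we get O(lower_boom).
Premise 1 is O(lower_boom → reconcile_record); since O(lower_boom), deontic closure gives O(reconcile_record).
Applying K to premise 6 (O(reconcile_record → quarantine_certificate)) and O(reconcile_record) yields O(quarantine_certificate).
So O(quarantine_certificate) holds — quarantine_certificate is obligatory. None of the other listed options is made obligatory by any chain of premises.

quarantine_certificate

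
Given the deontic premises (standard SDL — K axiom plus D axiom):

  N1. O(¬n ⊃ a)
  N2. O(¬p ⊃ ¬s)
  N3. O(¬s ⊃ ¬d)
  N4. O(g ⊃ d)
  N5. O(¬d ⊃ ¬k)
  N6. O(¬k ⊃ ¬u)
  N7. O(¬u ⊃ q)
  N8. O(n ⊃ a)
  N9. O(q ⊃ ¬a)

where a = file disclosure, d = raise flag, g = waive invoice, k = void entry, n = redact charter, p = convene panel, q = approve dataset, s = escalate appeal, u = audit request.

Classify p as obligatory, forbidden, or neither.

Premises 8 and 1 are O(n ⊃ a) and O(¬n ⊃ a); every ideal world satisfies n or ¬n, so in either case a holds — hence O(a).
The contrapositive of premise 9 (O(q ⊃ ¬a)) is O(a ⊃ ¬q), and O(a) is already established, so O(¬q).
Premise 7, O(¬u ⊃ q), contraposes to O(¬q ⊃ u); with O(¬q) we get O(u).
Premise 6, O(¬k ⊃ ¬u), contraposes to O(u ⊃ k); with O(u) we get O(k).
The contrapositive of premise 5 (O(¬d ⊃ ¬k)) is O(k ⊃ d), and O(k) is already established, so O(d).
The contrapositive of premise 3 (O(¬s ⊃ ¬d)) is O(d ⊃ s), and O(d) is already established, so O(s).
Premise 2 is O(¬p ⊃ ¬s); contrapositively O(s ⊃ p). Since O(s) holds, K gives O(p).
Premise 4 does not contribute to this derivation.
Hence p is obligatory.

Obligatory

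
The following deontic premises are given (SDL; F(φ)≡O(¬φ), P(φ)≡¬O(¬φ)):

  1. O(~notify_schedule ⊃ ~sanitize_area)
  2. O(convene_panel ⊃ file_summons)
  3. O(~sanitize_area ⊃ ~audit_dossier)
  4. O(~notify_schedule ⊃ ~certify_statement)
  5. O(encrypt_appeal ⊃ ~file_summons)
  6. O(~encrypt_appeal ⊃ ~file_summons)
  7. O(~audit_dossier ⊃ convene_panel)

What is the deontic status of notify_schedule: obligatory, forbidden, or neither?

Premises 5 and 6 cover both cases: O(encrypt_appeal ⊃ ~file_summons) and O(~encrypt_appeal ⊃ ~file_summons). Since encrypt_appeal ∨ ~encrypt_appeal is a tautology, O(~file_summons) follows.
Premise 2, O(convene_panel ⊃ file_summons), contraposes to O(~file_summons ⊃ ~convene_panel); with O(~file_summons) we get O(~convene_panel).
Premise 7, O(~audit_dossier ⊃ convene_panel), contraposes to O(~convene_panel ⊃ audit_dossier); with O(~convene_panel) we get O(audit_dossier).
The contrapositive of premise 3 (O(~sanitize_area ⊃ ~audit_dossier)) is O(audit_dossier ⊃ sanitize_area), and O(audit_dossier) is already established, so O(sanitize_area).
The contrapositive of premise 1 (O(~notify_schedule ⊃ ~sanitize_area)) is O(sanitize_area ⊃ notify_schedule), and O(sanitize_area) is already established, so O(notify_schedule).
Premise 4 does not contribute to this derivation.
Hence notify_schedule is obligatory.

Obligatory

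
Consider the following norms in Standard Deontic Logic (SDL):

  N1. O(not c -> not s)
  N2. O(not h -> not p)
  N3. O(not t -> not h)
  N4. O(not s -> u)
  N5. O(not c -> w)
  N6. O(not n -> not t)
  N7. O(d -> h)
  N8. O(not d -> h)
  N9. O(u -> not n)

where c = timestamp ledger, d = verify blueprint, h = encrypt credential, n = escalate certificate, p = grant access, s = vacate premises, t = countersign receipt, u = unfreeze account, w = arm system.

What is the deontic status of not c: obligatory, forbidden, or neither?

Premises 8 and 7 cover both cases: O(not d -> h) and O(d -> h). Since not d ∨ d is a tautology, O(h) follows.
Premise 3 is O(not t -> not h); contrapositively O(h -> t). Since O(h) holds, K gives O(t).
Premise 6 is O(not n -> not t); contrapositively O(t -> n). Since O(t) holds, K gives O(n).
Premise 9 is O(u -> not n); contrapositively O(n -> not u). Since O(n) holds, K gives O(not u).
The contrapositive of premise 4 (O(not s -> u)) is O(not u -> s), and O(not u) is already established, so O(s).
Premise 1, O(not c -> not s), contraposes to O(s -> c); with O(s) we get O(c).
Premises 2, 5 do not contribute to this derivation.
Thus O(c), which is F(not c): not c is forbidden.

Forbidden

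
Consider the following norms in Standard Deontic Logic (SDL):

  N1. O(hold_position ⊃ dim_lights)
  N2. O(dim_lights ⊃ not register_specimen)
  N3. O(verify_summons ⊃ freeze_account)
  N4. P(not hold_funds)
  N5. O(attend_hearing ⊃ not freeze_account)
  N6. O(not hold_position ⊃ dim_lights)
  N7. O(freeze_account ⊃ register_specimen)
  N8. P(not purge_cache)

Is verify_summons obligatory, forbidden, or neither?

Forbidden

Premises 1 and 6 are O(hold_position ⊃ dim_lights) and O(not hold_position ⊃ dim_lights); every ideal world satisfies hold_position or not hold_position, so in either case dim_lights holds — hence O(dim_lights).
With premise 2, O(dim_lights ⊃ not register_specimen), the K-axiom yields O(not register_specimen).
Premise 7 is O(freeze_account ⊃ register_specimen); contrapositively O(not register_specimen ⊃ not freeze_account). Since O(not register_specimen) holds, K gives O(not freeze_account).
Premise 3 is O(verify_summons ⊃ freeze_account); contrapositively O(not freeze_account ⊃ not verify_summons). Since O(not freeze_account) holds, K gives O(not verify_summons).
Premises 4, 5, 8 do not contribute to this derivation.
Thus O(not verify_summons), which is F(verify_summons): verify_summons is forbidden.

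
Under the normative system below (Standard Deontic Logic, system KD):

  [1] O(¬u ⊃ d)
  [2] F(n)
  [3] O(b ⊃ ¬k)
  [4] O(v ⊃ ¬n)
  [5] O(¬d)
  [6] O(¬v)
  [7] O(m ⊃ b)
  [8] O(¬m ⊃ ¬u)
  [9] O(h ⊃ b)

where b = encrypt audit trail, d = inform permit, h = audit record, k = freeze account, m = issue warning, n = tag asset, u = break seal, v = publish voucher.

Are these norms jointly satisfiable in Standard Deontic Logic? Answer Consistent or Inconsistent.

Consistent

Premise 4 is O(v ⊃ ¬n); even if O(¬n) held, inferring O(v) would be affirming the consequent — invalid.
So O(v) is not derivable, and the apparent clash with O(¬v) does not arise.
A world satisfying every obligation exists (e.g. b=true, d=false, h=false, k=false, m=true, n=false, u=true, v=false); no atom is both obligatory and forbidden, so the set is consistent.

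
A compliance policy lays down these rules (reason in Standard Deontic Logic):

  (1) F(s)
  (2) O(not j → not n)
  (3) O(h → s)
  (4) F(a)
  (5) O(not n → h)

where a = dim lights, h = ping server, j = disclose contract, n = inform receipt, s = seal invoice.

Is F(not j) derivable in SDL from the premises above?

Premise 1, F(s), is equivalent to O(not s).
Premise 3 is O(h → s); contrapositively O(not s → not h). Since O(not s) holds, K gives O(not h).
The contrapositive of premise 5 (O(not n → h)) is O(not h → n), and O(not h) is already established, so O(n).
Premise 2, O(not j → not n), contraposes to O(n → j); with O(n) we get O(j).
Premise 4 does not contribute to this derivation.
So O(j) holds, i.e. F(not j). The claim follows.

Yes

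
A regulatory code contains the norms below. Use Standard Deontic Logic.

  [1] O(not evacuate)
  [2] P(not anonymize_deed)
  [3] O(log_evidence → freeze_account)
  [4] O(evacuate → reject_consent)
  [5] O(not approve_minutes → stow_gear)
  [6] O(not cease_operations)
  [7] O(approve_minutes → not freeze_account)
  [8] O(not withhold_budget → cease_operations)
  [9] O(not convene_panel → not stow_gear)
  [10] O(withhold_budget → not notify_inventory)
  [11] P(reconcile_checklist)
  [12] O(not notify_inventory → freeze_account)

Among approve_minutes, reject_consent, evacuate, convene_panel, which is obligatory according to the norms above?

convene_panel

Premise 6 gives O(not cease_operations).
Premise 8, O(not withhold_budget → cease_operations), contraposes to O(not cease_operations → withhold_budget); with O(not cease_operations) we get O(withhold_budget).
From O(withhold_budget) and premise 10, O(withhold_budget → not notify_inventory), we obtain O(not notify_inventory).
Premise 12 is O(not notify_inventory → freeze_account); since O(not notify_inventory), deontic closure gives O(freeze_account).
Premise 7, O(approve_minutes → not freeze_account), contraposes to O(freeze_account → not approve_minutes); with O(freeze_account) we get O(not approve_minutes).
With premise 5, O(not approve_minutes → stow_gear), the K-axiom yields O(stow_gear).
Premise 9, O(not convene_panel → not stow_gear), contraposes to O(stow_gear → convene_panel); with O(stow_gear) we get O(convene_panel).
So O(convene_panel) holds — convene_panel is obligatory. None of the other listed options is made obligatory by any chain of premises.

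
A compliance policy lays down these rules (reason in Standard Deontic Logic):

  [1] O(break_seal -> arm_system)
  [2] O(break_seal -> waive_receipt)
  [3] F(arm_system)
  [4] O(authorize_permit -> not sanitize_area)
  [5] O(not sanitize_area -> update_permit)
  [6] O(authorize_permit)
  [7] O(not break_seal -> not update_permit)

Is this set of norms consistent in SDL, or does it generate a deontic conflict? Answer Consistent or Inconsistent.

Inconsistent

Premise 3 is F(arm_system), i.e. O(not arm_system).
Premise 1, O(break_seal -> arm_system), contraposes to O(not arm_system -> not break_seal); with O(not arm_system) we get O(not break_seal).
From O(not break_seal) and premise 7, O(not break_seal -> not update_permit), we obtain O(not update_permit).
Premise 5, O(not sanitize_area -> update_permit), contraposes to O(not update_permit -> sanitize_area); with O(not update_permit) we get O(sanitize_area).
Premise 4, O(authorize_permit -> not sanitize_area), contraposes to O(sanitize_area -> not authorize_permit); with O(sanitize_area) we get O(not authorize_permit).
But premise 6 directly asserts O(authorize_permit).
We now have both O(not authorize_permit) and O(authorize_permit) — authorize_permit is simultaneously obligatory and forbidden, violating the D-axiom.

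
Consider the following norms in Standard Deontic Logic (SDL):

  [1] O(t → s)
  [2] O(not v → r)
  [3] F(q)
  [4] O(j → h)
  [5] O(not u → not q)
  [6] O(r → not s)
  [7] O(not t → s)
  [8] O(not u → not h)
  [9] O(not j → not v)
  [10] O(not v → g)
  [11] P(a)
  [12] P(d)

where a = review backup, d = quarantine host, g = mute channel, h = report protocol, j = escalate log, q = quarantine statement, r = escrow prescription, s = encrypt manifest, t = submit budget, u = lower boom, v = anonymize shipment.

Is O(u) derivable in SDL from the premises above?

By case analysis on not t: premise 7 gives O(not t → s) and premise 1 gives O(t → s), so O(s) either way.
Premise 6, O(r → not s), contraposes to O(s → not r); with O(s) we get O(not r).
Premise 2, O(not v → r), contraposes to O(not r → v); with O(not r) we get O(v).
The contrapositive of premise 9 (O(not j → not v)) is O(v → j), and O(v) is already established, so O(j).
Premise 4 is O(j → h); since O(j), deontic closure gives O(h).
The contrapositive of premise 8 (O(not u → not h)) is O(h → u), and O(h) is already established, so O(u).
Premises 3, 5, 10, 11, 12 do not contribute to this derivation.
So O(u) follows.

Yes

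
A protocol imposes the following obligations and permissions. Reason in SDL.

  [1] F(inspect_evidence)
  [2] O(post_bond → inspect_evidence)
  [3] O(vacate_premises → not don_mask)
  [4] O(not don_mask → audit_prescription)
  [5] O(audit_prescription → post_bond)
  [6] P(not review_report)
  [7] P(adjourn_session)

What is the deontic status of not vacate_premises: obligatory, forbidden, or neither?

Premise 1 is F(inspect_evidence), i.e. O(not inspect_evidence).
The contrapositive of premise 2 (O(post_bond → inspect_evidence)) is O(not inspect_evidence → not post_bond), and O(not inspect_evidence) is already established, so O(not post_bond).
Premise 5, O(audit_prescription → post_bond), contraposes to O(not post_bond → not audit_prescription); with O(not post_bond) we get O(not audit_prescription).
Premise 4 is O(not don_mask → audit_prescription); contrapositively O(not audit_prescription → don_mask). Since O(not audit_prescription) holds, K gives O(don_mask).
The contrapositive of premise 3 (O(vacate_premises → not don_mask)) is O(don_mask → not vacate_premises), and O(don_mask) is already established, so O(not vacate_premises).
Premises 6, 7 do not contribute to this derivation.
Hence not vacate_premises is obligatory.

Obligatory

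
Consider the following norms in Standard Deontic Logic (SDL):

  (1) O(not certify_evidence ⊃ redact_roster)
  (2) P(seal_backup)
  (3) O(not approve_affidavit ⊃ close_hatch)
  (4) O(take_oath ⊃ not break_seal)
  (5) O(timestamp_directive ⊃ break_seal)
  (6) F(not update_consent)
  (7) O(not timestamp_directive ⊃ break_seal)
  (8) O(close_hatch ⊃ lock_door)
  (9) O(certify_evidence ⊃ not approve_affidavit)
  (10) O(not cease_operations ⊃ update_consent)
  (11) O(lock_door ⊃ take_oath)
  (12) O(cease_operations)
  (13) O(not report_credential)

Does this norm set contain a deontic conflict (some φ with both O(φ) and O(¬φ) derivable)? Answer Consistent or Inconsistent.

Premise 10 is O(not cease_operations ⊃ update_consent); even if O(update_consent) held, inferring O(not cease_operations) would be affirming the consequent — invalid.
So O(not cease_operations) is not derivable, and the apparent clash with O(cease_operations) does not arise.
A world satisfying every obligation exists (e.g. approve_affidavit=true, break_seal=true, cease_operations=true, certify_evidence=false, close_hatch=false, lock_door=false, redact_roster=true, report_credential=false, seal_backup=false, take_oath=false, timestamp_directive=false, update_consent=true); no atom is both obligatory and forbidden, so the set is consistent.

Consistent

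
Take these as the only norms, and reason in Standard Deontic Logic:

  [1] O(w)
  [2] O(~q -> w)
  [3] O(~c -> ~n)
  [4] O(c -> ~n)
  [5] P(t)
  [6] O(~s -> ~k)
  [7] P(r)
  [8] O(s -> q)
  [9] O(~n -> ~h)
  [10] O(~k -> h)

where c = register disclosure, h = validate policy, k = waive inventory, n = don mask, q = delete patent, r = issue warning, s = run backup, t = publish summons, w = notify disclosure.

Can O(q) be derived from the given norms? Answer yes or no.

Premises 3 and 4 are O(~c -> ~n) and O(c -> ~n); every ideal world satisfies ~c or c, so in either case ~n holds — hence O(~n).
Premise 9 is O(~n -> ~h); since O(~n), deontic closure gives O(~h).
Premise 10, O(~k -> h), contraposes to O(~h -> k); with O(~h) we get O(k).
Premise 6 is O(~s -> ~k); contrapositively O(k -> s). Since O(k) holds, K gives O(s).
From O(s) and premise 8, O(s -> q), we obtain O(q).
Premises 1, 2, 5, 7 do not contribute to this derivation.
So O(q) follows.

Yes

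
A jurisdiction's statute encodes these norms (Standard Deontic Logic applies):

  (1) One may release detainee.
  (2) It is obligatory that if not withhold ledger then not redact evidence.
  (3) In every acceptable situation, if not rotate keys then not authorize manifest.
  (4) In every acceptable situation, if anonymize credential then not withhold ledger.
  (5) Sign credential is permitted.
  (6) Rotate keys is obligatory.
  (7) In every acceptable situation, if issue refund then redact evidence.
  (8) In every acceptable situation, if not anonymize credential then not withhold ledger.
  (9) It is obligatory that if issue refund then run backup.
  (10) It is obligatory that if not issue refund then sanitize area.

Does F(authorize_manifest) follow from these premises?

Premise 3 is O(¬rotate_keys → ¬authorize_manifest), but O(¬rotate_keys) is not derivable from the premises, so it does not yield O(¬authorize_manifest).
No other premise forces O(¬authorize_manifest). An ideal world satisfying every premise can still have authorize_manifest true, so F(authorize_manifest) is not derivable.

No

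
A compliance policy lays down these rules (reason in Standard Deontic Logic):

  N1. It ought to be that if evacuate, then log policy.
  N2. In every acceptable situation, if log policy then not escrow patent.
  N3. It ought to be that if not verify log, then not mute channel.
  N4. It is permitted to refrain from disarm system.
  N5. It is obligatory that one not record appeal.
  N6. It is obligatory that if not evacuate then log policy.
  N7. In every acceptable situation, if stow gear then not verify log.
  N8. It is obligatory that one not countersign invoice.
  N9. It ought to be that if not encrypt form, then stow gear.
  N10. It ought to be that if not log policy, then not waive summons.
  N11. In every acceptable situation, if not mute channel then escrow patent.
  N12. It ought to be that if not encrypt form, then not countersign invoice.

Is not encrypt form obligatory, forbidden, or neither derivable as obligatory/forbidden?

Premises 6 and 1 cover both cases: O(¬evacuate → log_policy) and O(evacuate → log_policy). Since ¬evacuate ∨ evacuate is a tautology, O(log_policy) follows.
Premise 2 is O(log_policy → ¬escrow_patent); since O(log_policy), deontic closure gives O(¬escrow_patent).
Premise 11, O(¬mute_channel → escrow_patent), contraposes to O(¬escrow_patent → mute_channel); with O(¬escrow_patent) we get O(mute_channel).
Premise 3, O(¬verify_log → ¬mute_channel), contraposes to O(mute_channel → verify_log); with O(mute_channel) we get O(verify_log).
Premise 7 is O(stow_gear → ¬verify_log); contrapositively O(verify_log → ¬stow_gear). Since O(verify_log) holds, K gives O(¬stow_gear).
The contrapositive of premise 9 (O(¬encrypt_form → stow_gear)) is O(¬stow_gear → encrypt_form), and O(¬stow_gear) is already established, so O(encrypt_form).
Premises 4, 5, 8, 10, 12 do not contribute to this derivation.
Thus O(encrypt_form), which is F(¬encrypt_form): ¬encrypt_form is forbidden.

Forbidden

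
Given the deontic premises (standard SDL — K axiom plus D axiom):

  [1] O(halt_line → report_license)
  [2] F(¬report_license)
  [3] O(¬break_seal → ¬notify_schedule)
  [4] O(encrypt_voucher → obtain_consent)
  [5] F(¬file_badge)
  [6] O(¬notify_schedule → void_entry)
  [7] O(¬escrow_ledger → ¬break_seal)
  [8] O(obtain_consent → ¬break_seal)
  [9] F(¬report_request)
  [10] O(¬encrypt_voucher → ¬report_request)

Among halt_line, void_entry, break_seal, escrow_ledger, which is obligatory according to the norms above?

void_entry

Premise 9 is F(¬report_request), i.e. O(report_request).
Premise 10 is O(¬encrypt_voucher → ¬report_request); contrapositively O(report_request → encrypt_voucher). Since O(report_request) holds, K gives O(encrypt_voucher).
Premise 4 is O(encrypt_voucher → obtain_consent); since O(encrypt_voucher), deontic closure gives O(obtain_consent).
With premise 8, O(obtain_consent → ¬break_seal), the K-axiom yields O(¬break_seal).
From O(¬break_seal) and premise 3, O(¬break_seal → ¬notify_schedule), we obtain O(¬notify_schedule).
With premise 6, O(¬notify_schedule → void_entry), the K-axiom yields O(void_entry).
So O(void_entry) holds — void_entry is obligatory. None of the other listed options is made obligatory by any chain of premises.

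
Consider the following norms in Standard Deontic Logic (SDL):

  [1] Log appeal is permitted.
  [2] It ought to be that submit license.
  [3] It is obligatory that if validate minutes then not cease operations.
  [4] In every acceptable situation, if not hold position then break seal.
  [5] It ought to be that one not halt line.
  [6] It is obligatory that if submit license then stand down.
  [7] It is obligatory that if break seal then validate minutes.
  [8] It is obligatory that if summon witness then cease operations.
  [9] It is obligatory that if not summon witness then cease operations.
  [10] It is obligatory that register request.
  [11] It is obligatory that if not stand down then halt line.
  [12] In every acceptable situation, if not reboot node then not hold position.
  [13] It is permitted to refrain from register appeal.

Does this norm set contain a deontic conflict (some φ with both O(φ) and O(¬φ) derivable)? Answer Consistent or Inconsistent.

Consistent

Premise 11 is O(¬stand_down → halt_line), but O(¬stand_down) is not derivable from the premises, so it does not yield O(halt_line).
So O(halt_line) is not derivable, and the apparent clash with O(¬halt_line) does not arise.
A world satisfying every obligation exists (e.g. break_seal=false, cease_operations=true, halt_line=false, hold_position=true, log_appeal=false, reboot_node=true, register_appeal=false, register_request=true, stand_down=true, submit_license=true, summon_witness=false, validate_minutes=false); no atom is both obligatory and forbidden, so the set is consistent.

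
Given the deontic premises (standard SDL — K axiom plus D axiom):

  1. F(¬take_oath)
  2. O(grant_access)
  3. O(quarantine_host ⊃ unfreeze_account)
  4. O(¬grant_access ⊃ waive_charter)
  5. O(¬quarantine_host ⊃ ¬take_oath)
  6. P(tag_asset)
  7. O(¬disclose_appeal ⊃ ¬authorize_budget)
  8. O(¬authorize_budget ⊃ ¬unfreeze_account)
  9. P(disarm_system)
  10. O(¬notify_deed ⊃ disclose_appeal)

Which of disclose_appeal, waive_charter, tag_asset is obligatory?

Premise 1, F(¬take_oath), is equivalent to O(take_oath).
The contrapositive of premise 5 (O(¬quarantine_host ⊃ ¬take_oath)) is O(take_oath ⊃ quarantine_host), and O(take_oath) is already established, so O(quarantine_host).
Premise 3 is O(quarantine_host ⊃ unfreeze_account); since O(quarantine_host), deontic closure gives O(unfreeze_account).
The contrapositive of premise 8 (O(¬authorize_budget ⊃ ¬unfreeze_account)) is O(unfreeze_account ⊃ authorize_budget), and O(unfreeze_account) is already established, so O(authorize_budget).
Premise 7 is O(¬disclose_appeal ⊃ ¬authorize_budget); contrapositively O(authorize_budget ⊃ disclose_appeal). Since O(authorize_budget) holds, K gives O(disclose_appeal).
So O(disclose_appeal) holds — disclose_appeal is obligatory. None of the other listed options is made obligatory by any chain of premises.

disclose_appeal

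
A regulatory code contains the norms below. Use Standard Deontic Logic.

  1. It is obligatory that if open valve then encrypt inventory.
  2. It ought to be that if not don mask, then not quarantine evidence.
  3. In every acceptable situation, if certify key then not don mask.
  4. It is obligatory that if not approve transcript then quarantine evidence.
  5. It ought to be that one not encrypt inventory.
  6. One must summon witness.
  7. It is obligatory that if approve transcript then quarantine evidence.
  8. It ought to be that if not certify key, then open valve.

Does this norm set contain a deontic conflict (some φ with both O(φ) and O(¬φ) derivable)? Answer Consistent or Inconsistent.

Premises 4 and 7 cover both cases: O(¬approve_transcript → quarantine_evidence) and O(approve_transcript → quarantine_evidence). Since ¬approve_transcript ∨ approve_transcript is a tautology, O(quarantine_evidence) follows.
The contrapositive of premise 2 (O(¬don_mask → ¬quarantine_evidence)) is O(quarantine_evidence → don_mask), and O(quarantine_evidence) is already established, so O(don_mask).
The contrapositive of premise 3 (O(certify_key → ¬don_mask)) is O(don_mask → ¬certify_key), and O(don_mask) is already established, so O(¬certify_key).
Applying K to premise 8 (O(¬certify_key → open_valve)) and O(¬certify_key) yields O(open_valve).
Premise 1 is O(open_valve → encrypt_inventory); since O(open_valve), deontic closure gives O(encrypt_inventory).
But premise 5 directly asserts O(¬encrypt_inventory).
We now have both O(encrypt_inventory) and O(¬encrypt_inventory) — encrypt_inventory is simultaneously obligatory and forbidden, violating the D-axiom.

Inconsistent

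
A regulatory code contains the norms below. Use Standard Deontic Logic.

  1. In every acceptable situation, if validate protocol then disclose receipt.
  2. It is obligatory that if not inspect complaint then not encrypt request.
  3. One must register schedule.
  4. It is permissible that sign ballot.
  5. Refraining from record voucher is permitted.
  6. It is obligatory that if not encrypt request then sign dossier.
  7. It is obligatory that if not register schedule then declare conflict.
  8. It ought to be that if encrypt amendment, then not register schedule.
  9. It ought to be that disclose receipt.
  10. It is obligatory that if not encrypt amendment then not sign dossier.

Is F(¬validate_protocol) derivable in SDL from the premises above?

Premise 1 is O(validate_protocol → disclose_receipt); even if O(disclose_receipt) held, inferring O(validate_protocol) would be affirming the consequent — invalid.
No other premise forces O(validate_protocol). An ideal world satisfying every premise can still have ¬validate_protocol true, so F(¬validate_protocol) is not derivable.

No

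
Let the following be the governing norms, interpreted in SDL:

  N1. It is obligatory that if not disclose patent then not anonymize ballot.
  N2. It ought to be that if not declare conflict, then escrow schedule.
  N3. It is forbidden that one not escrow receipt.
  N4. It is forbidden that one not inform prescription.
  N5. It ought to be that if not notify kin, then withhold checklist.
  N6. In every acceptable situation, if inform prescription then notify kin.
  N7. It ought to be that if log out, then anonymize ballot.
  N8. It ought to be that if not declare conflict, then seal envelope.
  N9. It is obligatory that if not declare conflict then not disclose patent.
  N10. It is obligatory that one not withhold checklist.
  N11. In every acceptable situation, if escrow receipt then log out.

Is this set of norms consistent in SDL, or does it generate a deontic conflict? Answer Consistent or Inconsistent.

Premise 5 is O(¬notify_kin → withhold_checklist), but O(¬notify_kin) is not derivable from the premises, so it does not yield O(withhold_checklist).
So O(withhold_checklist) is not derivable, and the apparent clash with O(¬withhold_checklist) does not arise.
A world satisfying every obligation exists (e.g. anonymize_ballot=true, declare_conflict=true, disclose_patent=true, escrow_receipt=true, escrow_schedule=false, inform_prescription=true, log_out=true, notify_kin=true, seal_envelope=false, withhold_checklist=false); no atom is both obligatory and forbidden, so the set is consistent.

Consistent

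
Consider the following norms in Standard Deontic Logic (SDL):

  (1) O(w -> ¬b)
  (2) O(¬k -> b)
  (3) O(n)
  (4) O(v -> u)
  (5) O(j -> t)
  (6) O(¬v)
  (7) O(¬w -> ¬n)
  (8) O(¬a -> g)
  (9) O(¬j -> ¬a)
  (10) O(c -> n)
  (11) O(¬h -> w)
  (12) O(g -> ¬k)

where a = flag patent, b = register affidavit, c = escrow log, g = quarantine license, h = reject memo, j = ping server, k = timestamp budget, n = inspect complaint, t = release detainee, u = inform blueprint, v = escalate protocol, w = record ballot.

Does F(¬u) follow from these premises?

No

Premise 4 is O(v -> u), but O(v) is not derivable from the premises, so it does not yield O(u).
No other premise forces O(u). An ideal world satisfying every premise can still have ¬u true, so F(¬u) is not derivable.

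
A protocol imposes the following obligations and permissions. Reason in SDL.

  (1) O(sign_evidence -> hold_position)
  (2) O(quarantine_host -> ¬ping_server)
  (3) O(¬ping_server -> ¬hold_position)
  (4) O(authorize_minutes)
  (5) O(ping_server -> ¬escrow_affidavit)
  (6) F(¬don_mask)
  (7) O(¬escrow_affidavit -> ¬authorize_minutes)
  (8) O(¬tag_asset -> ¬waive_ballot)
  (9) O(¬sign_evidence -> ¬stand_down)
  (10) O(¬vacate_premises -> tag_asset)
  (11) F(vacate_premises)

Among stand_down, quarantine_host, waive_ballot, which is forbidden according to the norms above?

Premise 4 gives O(authorize_minutes).
Premise 7 is O(¬escrow_affidavit -> ¬authorize_minutes); contrapositively O(authorize_minutes -> escrow_affidavit). Since O(authorize_minutes) holds, K gives O(escrow_affidavit).
Premise 5, O(ping_server -> ¬escrow_affidavit), contraposes to O(escrow_affidavit -> ¬ping_server); with O(escrow_affidavit) we get O(¬ping_server).
Premise 3 is O(¬ping_server -> ¬hold_position); since O(¬ping_server), deontic closure gives O(¬hold_position).
The contrapositive of premise 1 (O(sign_evidence -> hold_position)) is O(¬hold_position -> ¬sign_evidence), and O(¬hold_position) is already established, so O(¬sign_evidence).
Premise 9 is O(¬sign_evidence -> ¬stand_down); since O(¬sign_evidence), deontic closure gives O(¬stand_down).
So O(¬stand_down) holds, i.e. stand_down is forbidden. None of the other listed options is forbidden under the premises.

stand_down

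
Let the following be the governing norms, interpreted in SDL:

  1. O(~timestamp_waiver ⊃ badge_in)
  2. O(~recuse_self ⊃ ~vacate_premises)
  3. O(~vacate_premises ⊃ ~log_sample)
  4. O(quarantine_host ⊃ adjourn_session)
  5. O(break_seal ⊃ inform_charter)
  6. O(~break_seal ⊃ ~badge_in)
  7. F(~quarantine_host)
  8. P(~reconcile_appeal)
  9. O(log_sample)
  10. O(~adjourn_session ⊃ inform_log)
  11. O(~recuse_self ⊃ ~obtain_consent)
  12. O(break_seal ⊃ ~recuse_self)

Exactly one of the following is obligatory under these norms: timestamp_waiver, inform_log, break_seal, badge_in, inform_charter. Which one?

Premise 9 gives O(log_sample).
Premise 3 is O(~vacate_premises ⊃ ~log_sample); contrapositively O(log_sample ⊃ vacate_premises). Since O(log_sample) holds, K gives O(vacate_premises).
The contrapositive of premise 2 (O(~recuse_self ⊃ ~vacate_premises)) is O(vacate_premises ⊃ recuse_self), and O(vacate_premises) is already established, so O(recuse_self).
Premise 12 is O(break_seal ⊃ ~recuse_self); contrapositively O(recuse_self ⊃ ~break_seal). Since O(recuse_self) holds, K gives O(~break_seal).
Premise 6 is O(~break_seal ⊃ ~badge_in); since O(~break_seal), deontic closure gives O(~badge_in).
Premise 1, O(~timestamp_waiver ⊃ badge_in), contraposes to O(~badge_in ⊃ timestamp_waiver); with O(~badge_in) we get O(timestamp_waiver).
So O(timestamp_waiver) holds — timestamp_waiver is obligatory. None of the other listed options is made obligatory by any chain of premises.

timestamp_waiver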